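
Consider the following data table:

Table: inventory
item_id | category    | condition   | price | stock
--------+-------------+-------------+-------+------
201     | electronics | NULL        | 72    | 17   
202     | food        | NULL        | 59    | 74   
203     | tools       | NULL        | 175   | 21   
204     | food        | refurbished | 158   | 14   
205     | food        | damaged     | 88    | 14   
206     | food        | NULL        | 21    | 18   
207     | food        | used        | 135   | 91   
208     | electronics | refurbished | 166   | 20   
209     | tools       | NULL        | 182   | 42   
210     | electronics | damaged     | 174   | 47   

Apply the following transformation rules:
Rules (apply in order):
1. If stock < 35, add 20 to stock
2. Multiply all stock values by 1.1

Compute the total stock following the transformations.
525.8

Step 1: Apply Rule 1 - Add 20 to records with stock < 35
  - 6 records affected: 104 + (6 × 20) = 224
  - Unaffected records: 254
  - Sum after Rule 1: 478
Step 2: Apply Rule 2 - Multiply all by 1.1
  - 478 × 1.1 = 525.8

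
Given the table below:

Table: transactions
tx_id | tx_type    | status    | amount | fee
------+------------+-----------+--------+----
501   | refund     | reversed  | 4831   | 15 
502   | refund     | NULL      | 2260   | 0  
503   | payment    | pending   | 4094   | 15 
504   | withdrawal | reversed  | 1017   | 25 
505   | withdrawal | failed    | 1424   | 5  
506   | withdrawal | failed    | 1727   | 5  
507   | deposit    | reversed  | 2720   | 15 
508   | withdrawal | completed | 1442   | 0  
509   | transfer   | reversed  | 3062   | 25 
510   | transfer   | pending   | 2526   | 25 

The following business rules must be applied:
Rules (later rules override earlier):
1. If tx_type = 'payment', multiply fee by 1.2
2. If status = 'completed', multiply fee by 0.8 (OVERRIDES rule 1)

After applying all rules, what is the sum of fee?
133.0

Step 1: Rule 2 takes priority for records with status = 'completed'
  - 1 records: 0 × 0.8 = 0.0
Step 2: Rule 1 applies to remaining records with tx_type = 'payment'
  - 1 records: 15 × 1.2 = 18.0
Step 3: Other records unchanged: 115
Step 4: Final sum = 0.0 + 18.0 + 115 = 133.0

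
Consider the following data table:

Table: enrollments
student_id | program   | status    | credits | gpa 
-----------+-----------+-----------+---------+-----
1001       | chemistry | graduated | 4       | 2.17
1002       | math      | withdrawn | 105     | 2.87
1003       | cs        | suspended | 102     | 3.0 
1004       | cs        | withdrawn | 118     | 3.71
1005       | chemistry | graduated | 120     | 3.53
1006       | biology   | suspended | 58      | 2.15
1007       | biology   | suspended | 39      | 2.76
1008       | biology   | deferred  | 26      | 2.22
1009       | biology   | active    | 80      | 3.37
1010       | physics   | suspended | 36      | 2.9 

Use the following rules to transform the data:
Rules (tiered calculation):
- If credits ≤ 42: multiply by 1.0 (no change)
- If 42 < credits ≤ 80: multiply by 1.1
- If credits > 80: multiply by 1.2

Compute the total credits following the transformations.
790.8

Step 1: Tier 1 (credits ≤ 42): 4 records, sum = 105 × 1.0 = 105.0
Step 2: Tier 2 (42 < credits ≤ 80): 2 records, sum = 138 × 1.1 = 151.8
Step 3: Tier 3 (credits > 80): 4 records, sum = 445 × 1.2 = 534.0
Step 4: Final sum = 105.0 + 151.8 + 534.0 = 790.8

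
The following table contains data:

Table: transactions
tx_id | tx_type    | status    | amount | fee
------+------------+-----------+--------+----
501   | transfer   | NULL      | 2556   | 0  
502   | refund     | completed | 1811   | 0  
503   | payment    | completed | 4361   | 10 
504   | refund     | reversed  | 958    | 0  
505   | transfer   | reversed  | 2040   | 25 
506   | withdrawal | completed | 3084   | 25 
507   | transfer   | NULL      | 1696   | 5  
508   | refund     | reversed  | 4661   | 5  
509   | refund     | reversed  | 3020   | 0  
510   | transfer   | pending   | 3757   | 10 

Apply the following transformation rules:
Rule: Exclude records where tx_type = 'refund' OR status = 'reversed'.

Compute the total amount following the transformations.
15454

Step 1: Find records where tx_type = 'refund' OR status = 'reversed'
Step 2: 5 records match, summing to 12490
Step 3: Original sum: 27944
Step 4: Remaining sum = 27944 - 12490 = 15454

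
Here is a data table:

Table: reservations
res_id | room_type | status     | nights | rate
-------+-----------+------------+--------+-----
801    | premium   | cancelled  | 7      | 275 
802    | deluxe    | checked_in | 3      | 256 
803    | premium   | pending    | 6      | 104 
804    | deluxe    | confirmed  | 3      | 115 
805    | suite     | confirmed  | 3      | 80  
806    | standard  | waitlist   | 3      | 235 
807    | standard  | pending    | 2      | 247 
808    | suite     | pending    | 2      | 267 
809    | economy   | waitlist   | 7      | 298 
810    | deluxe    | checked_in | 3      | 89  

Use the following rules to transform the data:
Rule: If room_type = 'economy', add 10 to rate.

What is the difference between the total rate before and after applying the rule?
10

Step 1: Original sum of rate = 1966
Step 2: 1 records have room_type = 'economy'
Step 3: Each affected record changes by 10
Step 4: Total change = 1 × 10 = 10
Step 5: New sum = 1966 + 10 = 1976
Step 6: Difference = |1976 - 1966| = 10
        (Sum increased by 10)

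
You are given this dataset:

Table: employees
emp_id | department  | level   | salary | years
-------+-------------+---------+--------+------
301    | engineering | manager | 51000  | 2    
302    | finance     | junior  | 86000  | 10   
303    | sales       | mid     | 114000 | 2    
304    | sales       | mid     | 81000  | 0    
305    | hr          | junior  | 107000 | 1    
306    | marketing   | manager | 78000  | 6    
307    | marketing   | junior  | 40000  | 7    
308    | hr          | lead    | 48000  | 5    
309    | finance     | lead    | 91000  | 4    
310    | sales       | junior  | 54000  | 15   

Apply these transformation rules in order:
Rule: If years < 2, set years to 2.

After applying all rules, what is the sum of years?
55

Step 1: 2 records have years < 2
Step 2: These records originally summed to 1
Step 3: After setting to minimum: 2 × 2 = 4
Step 4: Unaffected records sum: 51
Step 5: Final sum = 4 + 51 = 55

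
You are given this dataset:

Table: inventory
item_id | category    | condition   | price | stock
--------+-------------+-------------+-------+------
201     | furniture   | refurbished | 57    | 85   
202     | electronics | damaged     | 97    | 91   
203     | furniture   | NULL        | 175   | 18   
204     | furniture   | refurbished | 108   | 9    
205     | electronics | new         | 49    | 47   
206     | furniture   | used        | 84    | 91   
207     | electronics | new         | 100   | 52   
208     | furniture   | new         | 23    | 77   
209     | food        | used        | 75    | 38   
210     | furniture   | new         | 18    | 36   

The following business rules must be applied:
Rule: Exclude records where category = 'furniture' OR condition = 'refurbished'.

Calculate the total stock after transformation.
228

Step 1: Find records where category = 'furniture' OR condition = 'refurbished'
Step 2: 6 records match, summing to 316
Step 3: Original sum: 544
Step 4: Remaining sum = 544 - 316 = 228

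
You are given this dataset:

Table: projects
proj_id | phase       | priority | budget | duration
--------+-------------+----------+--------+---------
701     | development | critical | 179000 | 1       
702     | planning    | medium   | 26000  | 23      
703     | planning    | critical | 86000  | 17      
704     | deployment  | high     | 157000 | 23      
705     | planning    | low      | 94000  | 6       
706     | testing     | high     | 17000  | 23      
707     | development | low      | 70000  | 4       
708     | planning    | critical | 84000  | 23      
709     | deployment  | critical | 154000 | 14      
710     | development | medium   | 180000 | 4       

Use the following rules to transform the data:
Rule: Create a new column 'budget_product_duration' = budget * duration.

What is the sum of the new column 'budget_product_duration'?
11893000

Step 1: For each record, compute budget * duration
Example calculations:
  179000 * 1 = 179000
  26000 * 23 = 598000
  86000 * 17 = 1462000
  ...
Step 2: Sum all derived values
Step 3: Total = 11893000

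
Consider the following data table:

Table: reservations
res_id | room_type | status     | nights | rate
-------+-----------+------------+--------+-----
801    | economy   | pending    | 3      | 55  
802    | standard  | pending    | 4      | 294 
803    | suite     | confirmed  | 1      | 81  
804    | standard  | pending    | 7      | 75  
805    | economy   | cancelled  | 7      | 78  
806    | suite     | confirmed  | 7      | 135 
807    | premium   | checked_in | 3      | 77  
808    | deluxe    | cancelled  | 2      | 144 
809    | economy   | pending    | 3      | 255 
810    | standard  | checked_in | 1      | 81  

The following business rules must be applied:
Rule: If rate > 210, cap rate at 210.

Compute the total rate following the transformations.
1146

Step 1: 2 records have rate > 210
Step 2: These records originally summed to 549
Step 3: After capping: 2 × 210 = 420
Step 4: Unaffected records sum: 726
Step 5: Final sum = 420 + 726 = 1146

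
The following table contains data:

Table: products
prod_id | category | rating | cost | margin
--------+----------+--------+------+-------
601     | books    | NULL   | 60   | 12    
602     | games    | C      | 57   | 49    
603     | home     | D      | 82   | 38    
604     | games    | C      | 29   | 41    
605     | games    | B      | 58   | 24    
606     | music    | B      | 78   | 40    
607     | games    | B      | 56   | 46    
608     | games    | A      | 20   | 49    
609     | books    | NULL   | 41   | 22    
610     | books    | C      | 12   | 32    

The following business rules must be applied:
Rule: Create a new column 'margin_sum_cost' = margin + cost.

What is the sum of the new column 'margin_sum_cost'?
846

Step 1: For each record, compute margin + cost
Example calculations:
  12 + 60 = 72
  49 + 57 = 106
  38 + 82 = 120
  ...
Step 2: Sum all derived values
Step 3: Total = 846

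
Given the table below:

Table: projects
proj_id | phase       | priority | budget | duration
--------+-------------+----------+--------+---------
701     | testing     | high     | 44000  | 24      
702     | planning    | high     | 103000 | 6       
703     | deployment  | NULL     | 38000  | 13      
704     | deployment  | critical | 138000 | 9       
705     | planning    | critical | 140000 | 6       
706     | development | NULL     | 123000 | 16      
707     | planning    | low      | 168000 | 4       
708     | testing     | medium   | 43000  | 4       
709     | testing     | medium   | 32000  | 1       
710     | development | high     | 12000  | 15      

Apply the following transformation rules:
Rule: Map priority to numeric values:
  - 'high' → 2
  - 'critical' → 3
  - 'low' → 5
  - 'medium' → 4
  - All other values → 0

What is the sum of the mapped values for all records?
25

Step 1: Apply mapping to each record
Step 2: Count by status:
  'high': 3 records × 2 = 6
  'critical': 2 records × 3 = 6
  'low': 1 records × 5 = 5
  'medium': 2 records × 4 = 8
Step 3: Sum all mapped values = 25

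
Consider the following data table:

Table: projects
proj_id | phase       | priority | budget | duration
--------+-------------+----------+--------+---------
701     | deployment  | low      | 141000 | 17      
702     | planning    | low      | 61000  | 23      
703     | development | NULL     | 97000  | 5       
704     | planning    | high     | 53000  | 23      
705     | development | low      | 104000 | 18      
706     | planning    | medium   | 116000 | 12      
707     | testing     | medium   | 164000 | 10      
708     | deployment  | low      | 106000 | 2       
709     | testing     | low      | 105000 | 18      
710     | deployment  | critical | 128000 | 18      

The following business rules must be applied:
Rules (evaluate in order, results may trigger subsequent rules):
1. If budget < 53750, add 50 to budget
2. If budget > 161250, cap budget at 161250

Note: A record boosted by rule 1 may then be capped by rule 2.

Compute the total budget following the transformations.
1072300

Step 1: Apply rule 1 to records with budget < 53750
  - 1 records get bonus of 50
  - Of these, 0 records then exceed 161250 and get capped
Step 2: Apply rule 2 to records with budget > 161250
  - 1 records (original) are capped
Step 3: Calculate final sum = 1072300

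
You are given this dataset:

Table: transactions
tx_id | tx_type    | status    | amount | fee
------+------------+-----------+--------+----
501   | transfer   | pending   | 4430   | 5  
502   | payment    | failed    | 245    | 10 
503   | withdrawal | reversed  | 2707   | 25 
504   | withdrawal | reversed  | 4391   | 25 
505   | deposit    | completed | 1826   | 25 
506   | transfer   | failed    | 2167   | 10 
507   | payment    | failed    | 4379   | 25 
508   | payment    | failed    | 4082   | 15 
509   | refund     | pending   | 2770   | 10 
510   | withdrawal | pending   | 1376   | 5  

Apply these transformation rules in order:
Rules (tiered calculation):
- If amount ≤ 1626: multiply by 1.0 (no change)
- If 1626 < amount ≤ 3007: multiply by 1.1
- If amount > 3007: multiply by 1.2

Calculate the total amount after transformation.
32776.4

Step 1: Tier 1 (amount ≤ 1626): 2 records, sum = 1621 × 1.0 = 1621.0
Step 2: Tier 2 (1626 < amount ≤ 3007): 4 records, sum = 9470 × 1.1 = 10417.0
Step 3: Tier 3 (amount > 3007): 4 records, sum = 17282 × 1.2 = 20738.4
Step 4: Final sum = 1621.0 + 10417.0 + 20738.4 = 32776.4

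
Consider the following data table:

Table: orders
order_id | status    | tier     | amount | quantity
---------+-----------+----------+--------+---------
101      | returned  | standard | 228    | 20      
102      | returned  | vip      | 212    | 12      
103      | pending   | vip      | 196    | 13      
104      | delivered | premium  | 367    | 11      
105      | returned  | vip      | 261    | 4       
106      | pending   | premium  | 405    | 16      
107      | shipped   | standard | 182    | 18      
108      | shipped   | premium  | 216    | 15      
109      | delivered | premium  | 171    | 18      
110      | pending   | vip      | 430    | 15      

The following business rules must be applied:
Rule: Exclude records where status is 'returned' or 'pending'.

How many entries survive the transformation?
4

Step 1: Count records to exclude
  - 3 (returned) + 3 (pending) = 6 records
Step 2: Total records: 10
Step 3: Remaining = 10 - 6 = 4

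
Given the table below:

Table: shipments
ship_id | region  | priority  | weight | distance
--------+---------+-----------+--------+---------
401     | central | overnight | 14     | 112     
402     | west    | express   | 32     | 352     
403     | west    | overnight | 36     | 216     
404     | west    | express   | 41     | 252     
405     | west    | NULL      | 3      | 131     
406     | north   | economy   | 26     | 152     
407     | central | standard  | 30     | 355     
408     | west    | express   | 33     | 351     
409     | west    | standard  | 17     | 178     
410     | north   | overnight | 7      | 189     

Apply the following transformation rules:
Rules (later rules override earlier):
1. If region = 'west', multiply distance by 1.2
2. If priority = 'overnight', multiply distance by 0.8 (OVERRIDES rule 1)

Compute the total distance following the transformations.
2437.4

Step 1: Rule 2 takes priority for records with priority = 'overnight'
  - 3 records: 517 × 0.8 = 413.6
Step 2: Rule 1 applies to remaining records with region = 'west'
  - 5 records: 1264 × 1.2 = 1516.8
Step 3: Other records unchanged: 507
Step 4: Final sum = 413.6 + 1516.8 + 507 = 2437.4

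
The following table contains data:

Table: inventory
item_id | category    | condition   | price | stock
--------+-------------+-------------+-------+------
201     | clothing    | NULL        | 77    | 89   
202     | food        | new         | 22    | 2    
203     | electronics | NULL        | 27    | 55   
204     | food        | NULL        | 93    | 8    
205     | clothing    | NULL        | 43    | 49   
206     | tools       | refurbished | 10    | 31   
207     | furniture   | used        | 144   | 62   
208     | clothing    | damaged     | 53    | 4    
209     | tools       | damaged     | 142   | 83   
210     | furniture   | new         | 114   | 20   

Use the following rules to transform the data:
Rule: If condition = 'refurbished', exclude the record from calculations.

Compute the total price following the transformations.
715

Step 1: Identify records where condition = 'refurbished'
Step 2: The excluded records sum to 10
Step 3: Original total price = 725
Step 4: Remaining total = 725 - 10 = 715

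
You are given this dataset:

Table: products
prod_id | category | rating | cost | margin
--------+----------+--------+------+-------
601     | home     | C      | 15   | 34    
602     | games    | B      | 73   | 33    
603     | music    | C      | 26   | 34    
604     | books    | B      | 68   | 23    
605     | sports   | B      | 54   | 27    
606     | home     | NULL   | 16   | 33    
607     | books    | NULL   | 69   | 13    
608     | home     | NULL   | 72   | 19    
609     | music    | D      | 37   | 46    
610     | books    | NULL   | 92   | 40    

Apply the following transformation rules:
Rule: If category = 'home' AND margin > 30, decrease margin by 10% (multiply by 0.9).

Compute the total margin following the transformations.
295.3

Step 1: Find records where category = 'home' AND margin > 30
Step 2: 2 records match, summing to 67
Step 3: After multiplier: 67 × 0.9 = 60.3
Step 4: Unaffected records sum: 235
Step 5: Final sum = 60.3 + 235 = 295.3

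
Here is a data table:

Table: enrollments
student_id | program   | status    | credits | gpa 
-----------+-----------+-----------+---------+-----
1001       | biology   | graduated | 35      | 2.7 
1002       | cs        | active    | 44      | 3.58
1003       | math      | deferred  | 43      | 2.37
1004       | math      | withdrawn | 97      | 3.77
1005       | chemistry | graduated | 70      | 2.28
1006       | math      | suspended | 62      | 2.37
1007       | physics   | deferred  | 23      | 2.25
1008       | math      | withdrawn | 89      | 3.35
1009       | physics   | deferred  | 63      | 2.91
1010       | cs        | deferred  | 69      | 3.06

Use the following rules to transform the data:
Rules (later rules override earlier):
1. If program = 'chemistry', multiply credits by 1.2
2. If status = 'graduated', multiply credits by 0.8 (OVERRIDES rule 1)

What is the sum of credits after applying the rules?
574.0

Step 1: Rule 2 takes priority for records with status = 'graduated'
  - 2 records: 105 × 0.8 = 84.0
Step 2: Rule 1 applies to remaining records with program = 'chemistry'
  - 0 records: 0 × 1.2 = 0.0
Step 3: Other records unchanged: 490
Step 4: Final sum = 84.0 + 0.0 + 490 = 574.0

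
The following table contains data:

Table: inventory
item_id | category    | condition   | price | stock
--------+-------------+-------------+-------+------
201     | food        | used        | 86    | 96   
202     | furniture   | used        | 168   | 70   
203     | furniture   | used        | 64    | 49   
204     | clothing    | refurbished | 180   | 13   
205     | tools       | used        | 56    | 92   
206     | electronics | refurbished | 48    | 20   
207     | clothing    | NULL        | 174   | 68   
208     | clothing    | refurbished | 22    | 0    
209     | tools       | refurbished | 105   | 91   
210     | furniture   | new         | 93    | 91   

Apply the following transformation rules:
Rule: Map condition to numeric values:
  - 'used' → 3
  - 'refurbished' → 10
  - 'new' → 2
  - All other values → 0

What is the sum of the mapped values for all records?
54

Step 1: Apply mapping to each record
Step 2: Count by status:
  'used': 4 records × 3 = 12
  'refurbished': 4 records × 10 = 40
  'new': 1 records × 2 = 2
Step 3: Sum all mapped values = 54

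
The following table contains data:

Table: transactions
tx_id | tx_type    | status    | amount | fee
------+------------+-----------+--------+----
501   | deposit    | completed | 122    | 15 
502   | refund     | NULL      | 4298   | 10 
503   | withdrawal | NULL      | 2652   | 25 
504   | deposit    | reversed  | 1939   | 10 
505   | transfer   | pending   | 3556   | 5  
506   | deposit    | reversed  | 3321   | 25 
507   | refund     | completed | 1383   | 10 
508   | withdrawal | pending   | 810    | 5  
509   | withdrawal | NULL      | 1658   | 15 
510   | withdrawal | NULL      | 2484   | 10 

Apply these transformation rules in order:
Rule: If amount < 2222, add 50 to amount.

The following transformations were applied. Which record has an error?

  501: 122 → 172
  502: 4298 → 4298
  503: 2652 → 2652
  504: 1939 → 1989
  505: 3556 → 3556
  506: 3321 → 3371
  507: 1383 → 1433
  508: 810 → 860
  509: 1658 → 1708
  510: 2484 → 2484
Record 506 has an error. The correct transformed value should be 3321, not 3371.

Step 1: Check each record against the rule
Step 2: Record 506 has amount = 3321
Step 3: Since 3321 >= 2222, the bonus should not have been applied
Step 4: Correct value = 3321, but claimed value = 3371
Conclusion: Record 506 has the error.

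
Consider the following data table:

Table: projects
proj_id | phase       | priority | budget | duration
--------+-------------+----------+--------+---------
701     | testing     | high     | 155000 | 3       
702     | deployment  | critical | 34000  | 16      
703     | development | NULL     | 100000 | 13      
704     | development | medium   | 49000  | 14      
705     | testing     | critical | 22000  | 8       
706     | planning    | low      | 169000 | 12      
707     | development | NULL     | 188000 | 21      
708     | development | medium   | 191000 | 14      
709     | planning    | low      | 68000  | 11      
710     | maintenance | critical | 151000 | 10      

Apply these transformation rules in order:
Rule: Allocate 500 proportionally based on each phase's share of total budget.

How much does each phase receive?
deployment: 15.08, development: 234.25, maintenance: 66.99, planning: 105.15, testing: 78.53

Step 1: Calculate total budget = 1127000
Step 2: Calculate each phase's proportion:
  deployment: 34000/1127000 = 3.02% → 15.08
  development: 528000/1127000 = 46.85% → 234.25
  maintenance: 151000/1127000 = 13.40% → 66.99
  planning: 237000/1127000 = 21.03% → 105.15
  testing: 177000/1127000 = 15.71% → 78.53
Step 3: Verify: sum of allocations ≈ 500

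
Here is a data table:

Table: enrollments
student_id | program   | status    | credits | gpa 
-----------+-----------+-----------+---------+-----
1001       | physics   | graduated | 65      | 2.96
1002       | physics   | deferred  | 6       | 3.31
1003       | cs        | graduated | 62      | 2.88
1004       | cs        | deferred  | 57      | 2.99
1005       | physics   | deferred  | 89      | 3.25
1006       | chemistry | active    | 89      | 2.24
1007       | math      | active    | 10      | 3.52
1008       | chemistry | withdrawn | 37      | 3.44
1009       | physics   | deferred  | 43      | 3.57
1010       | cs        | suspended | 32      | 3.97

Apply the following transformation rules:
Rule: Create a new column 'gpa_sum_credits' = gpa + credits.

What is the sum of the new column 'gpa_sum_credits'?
522.13

Step 1: For each record, compute gpa + credits
Example calculations:
  2.96 + 65 = 67.96
  3.31 + 6 = 9.31
  2.88 + 62 = 64.88
  ...
Step 2: Sum all derived values
Step 3: Total = 522.13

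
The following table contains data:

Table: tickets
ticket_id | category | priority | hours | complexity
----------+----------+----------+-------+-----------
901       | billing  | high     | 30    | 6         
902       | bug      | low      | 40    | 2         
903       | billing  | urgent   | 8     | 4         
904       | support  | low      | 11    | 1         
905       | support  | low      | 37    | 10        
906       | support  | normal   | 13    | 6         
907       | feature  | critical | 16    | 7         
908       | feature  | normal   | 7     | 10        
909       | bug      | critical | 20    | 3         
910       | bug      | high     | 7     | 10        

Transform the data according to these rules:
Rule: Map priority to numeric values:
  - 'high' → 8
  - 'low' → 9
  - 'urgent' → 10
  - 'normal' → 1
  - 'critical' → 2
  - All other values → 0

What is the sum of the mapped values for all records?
59

Step 1: Apply mapping to each record
Step 2: Count by status:
  'high': 2 records × 8 = 16
  'low': 3 records × 9 = 27
  'urgent': 1 records × 10 = 10
  'normal': 2 records × 1 = 2
  'critical': 2 records × 2 = 4
Step 3: Sum all mapped values = 59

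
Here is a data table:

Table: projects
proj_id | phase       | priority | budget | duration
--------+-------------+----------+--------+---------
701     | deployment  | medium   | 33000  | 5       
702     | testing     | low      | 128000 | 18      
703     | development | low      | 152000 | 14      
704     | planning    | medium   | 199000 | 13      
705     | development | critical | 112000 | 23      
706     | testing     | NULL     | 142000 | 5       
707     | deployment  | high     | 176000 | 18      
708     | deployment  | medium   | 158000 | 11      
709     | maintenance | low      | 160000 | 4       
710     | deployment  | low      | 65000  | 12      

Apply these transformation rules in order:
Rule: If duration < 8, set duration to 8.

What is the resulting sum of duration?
133

Step 1: 3 records have duration < 8
Step 2: These records originally summed to 14
Step 3: After setting to minimum: 3 × 8 = 24
Step 4: Unaffected records sum: 109
Step 5: Final sum = 24 + 109 = 133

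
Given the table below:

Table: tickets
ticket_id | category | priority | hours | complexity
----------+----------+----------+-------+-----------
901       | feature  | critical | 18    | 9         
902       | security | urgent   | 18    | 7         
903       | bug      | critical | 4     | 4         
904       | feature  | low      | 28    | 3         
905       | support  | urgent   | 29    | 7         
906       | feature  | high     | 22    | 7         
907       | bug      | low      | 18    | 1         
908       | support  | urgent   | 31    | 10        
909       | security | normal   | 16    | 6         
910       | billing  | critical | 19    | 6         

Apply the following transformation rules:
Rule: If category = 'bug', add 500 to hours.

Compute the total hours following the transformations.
1203

Step 1: Count records where category = 'bug': 2
Step 2: Total bonus added: 2 × 500 = 1000
Step 3: Original sum of hours: 203
Step 4: Final sum = 203 + 1000 = 1203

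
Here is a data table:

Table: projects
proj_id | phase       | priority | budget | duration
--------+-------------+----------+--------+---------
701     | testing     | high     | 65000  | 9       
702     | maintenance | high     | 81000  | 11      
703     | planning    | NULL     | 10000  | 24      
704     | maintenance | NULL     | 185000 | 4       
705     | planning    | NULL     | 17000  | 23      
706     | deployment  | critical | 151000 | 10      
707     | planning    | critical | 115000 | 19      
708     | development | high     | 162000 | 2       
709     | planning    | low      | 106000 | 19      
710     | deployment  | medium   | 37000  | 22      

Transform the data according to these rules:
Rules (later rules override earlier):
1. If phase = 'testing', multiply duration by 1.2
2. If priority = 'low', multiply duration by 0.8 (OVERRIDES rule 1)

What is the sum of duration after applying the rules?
141.0

Step 1: Rule 2 takes priority for records with priority = 'low'
  - 1 records: 19 × 0.8 = 15.2
Step 2: Rule 1 applies to remaining records with phase = 'testing'
  - 1 records: 9 × 1.2 = 10.8
Step 3: Other records unchanged: 115
Step 4: Final sum = 15.2 + 10.8 + 115 = 141.0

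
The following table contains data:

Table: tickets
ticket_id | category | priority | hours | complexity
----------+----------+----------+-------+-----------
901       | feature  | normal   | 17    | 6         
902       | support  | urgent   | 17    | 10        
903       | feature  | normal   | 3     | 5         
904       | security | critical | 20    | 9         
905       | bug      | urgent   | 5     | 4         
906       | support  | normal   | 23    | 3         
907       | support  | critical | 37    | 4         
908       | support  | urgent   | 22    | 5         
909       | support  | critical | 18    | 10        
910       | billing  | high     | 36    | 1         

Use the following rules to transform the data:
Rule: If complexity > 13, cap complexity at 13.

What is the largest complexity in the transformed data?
10

Step 1: Original maximum complexity = 10
Step 2: Check cap of 13 against maximum
Step 3: No records exceed the cap (max 10 <= cap 13), so no capping applies
Step 4: Maximum after transformation = 10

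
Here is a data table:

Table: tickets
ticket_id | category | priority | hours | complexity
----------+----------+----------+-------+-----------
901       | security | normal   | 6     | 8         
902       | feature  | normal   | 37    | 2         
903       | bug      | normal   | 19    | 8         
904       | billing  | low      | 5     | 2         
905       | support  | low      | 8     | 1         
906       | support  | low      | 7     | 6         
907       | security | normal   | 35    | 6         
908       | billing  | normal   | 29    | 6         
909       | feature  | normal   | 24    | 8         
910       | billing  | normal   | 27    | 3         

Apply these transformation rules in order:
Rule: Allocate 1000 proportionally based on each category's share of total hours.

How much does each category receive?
billing: 309.64, bug: 96.45, feature: 309.64, security: 208.12, support: 76.14

Step 1: Calculate total hours = 197
Step 2: Calculate each category's proportion:
  billing: 61/197 = 30.96% → 309.64
  bug: 19/197 = 9.64% → 96.45
  feature: 61/197 = 30.96% → 309.64
  security: 41/197 = 20.81% → 208.12
  support: 15/197 = 7.61% → 76.14
Step 3: Verify: sum of allocations ≈ 1000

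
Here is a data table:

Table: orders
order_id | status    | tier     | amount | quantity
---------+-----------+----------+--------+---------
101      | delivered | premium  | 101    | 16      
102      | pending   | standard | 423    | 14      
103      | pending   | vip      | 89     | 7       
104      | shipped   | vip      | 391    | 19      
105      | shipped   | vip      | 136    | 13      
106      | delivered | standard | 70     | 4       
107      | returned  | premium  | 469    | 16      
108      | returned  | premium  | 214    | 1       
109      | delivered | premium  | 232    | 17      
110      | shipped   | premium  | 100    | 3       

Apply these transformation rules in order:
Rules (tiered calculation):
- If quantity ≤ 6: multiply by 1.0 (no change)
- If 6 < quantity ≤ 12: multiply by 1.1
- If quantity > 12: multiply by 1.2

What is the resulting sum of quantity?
129.7

Step 1: Tier 1 (quantity ≤ 6): 3 records, sum = 8 × 1.0 = 8.0
Step 2: Tier 2 (6 < quantity ≤ 12): 1 records, sum = 7 × 1.1 = 7.7
Step 3: Tier 3 (quantity > 12): 6 records, sum = 95 × 1.2 = 114.0
Step 4: Final sum = 8.0 + 7.7 + 114.0 = 129.7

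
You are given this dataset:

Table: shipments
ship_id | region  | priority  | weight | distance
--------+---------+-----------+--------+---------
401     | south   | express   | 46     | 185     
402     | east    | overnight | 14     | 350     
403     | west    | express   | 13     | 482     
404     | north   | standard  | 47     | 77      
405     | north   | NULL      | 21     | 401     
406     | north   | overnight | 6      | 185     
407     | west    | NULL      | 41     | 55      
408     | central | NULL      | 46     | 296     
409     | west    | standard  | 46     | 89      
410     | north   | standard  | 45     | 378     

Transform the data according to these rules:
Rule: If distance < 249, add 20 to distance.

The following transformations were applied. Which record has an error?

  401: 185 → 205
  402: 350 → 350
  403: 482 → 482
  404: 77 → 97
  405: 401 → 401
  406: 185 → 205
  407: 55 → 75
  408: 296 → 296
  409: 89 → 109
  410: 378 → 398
Record 410 has an error. The correct transformed value should be 378, not 398.

Step 1: Check each record against the rule
Step 2: Record 410 has distance = 378
Step 3: Since 378 >= 249, the bonus should not have been applied
Step 4: Correct value = 378, but claimed value = 398
Conclusion: Record 410 has the error.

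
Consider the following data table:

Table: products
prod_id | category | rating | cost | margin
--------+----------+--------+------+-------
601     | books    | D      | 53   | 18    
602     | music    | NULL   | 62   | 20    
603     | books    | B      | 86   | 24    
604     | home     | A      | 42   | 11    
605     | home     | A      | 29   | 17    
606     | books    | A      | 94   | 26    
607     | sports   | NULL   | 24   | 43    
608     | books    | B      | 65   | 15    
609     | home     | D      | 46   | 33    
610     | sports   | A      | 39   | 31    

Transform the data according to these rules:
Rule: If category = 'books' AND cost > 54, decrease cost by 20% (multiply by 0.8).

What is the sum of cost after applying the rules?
491.0

Step 1: Find records where category = 'books' AND cost > 54
Step 2: 3 records match, summing to 245
Step 3: After multiplier: 245 × 0.8 = 196.0
Step 4: Unaffected records sum: 295
Step 5: Final sum = 196.0 + 295 = 491.0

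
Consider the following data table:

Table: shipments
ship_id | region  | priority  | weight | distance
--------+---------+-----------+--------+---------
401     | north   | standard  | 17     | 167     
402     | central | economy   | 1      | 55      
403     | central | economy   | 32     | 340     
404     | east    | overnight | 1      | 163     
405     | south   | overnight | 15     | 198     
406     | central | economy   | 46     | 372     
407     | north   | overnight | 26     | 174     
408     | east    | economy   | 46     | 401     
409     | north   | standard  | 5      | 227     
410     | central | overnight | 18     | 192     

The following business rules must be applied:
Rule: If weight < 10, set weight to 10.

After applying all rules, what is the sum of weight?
230

Step 1: 3 records have weight < 10
Step 2: These records originally summed to 7
Step 3: After setting to minimum: 3 × 10 = 30
Step 4: Unaffected records sum: 200
Step 5: Final sum = 30 + 200 = 230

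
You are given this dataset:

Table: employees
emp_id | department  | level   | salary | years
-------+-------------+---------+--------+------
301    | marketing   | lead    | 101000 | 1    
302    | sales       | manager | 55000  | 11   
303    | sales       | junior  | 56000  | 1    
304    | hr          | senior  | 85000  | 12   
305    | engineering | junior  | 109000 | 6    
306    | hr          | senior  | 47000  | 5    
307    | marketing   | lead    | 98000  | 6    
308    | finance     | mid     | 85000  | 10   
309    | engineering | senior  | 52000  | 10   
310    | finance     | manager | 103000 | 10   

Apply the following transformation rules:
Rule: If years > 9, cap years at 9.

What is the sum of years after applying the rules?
64

Step 1: 5 records have years > 9
Step 2: These records originally summed to 53
Step 3: After capping: 5 × 9 = 45
Step 4: Unaffected records sum: 19
Step 5: Final sum = 45 + 19 = 64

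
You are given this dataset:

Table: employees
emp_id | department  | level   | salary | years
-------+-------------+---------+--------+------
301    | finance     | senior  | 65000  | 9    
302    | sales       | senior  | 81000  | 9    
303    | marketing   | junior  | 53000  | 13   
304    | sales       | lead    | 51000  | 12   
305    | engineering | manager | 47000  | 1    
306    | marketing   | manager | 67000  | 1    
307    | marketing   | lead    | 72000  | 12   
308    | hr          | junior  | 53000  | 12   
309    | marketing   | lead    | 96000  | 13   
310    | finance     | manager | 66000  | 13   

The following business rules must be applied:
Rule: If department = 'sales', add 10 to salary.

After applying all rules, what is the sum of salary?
651020

Step 1: Count records where department = 'sales': 2
Step 2: Total bonus added: 2 × 10 = 20
Step 3: Original sum of salary: 651000
Step 4: Final sum = 651000 + 20 = 651020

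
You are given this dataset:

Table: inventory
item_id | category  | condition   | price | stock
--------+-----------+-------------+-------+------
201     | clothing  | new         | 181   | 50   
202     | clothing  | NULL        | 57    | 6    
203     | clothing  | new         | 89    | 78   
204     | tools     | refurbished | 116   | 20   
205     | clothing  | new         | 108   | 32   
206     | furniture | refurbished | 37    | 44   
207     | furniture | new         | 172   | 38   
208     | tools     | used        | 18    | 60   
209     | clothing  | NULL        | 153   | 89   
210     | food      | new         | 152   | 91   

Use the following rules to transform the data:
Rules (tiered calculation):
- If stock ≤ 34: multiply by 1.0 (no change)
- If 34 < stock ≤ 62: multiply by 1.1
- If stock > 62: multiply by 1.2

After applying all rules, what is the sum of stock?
578.8

Step 1: Tier 1 (stock ≤ 34): 3 records, sum = 58 × 1.0 = 58.0
Step 2: Tier 2 (34 < stock ≤ 62): 4 records, sum = 192 × 1.1 = 211.2
Step 3: Tier 3 (stock > 62): 3 records, sum = 258 × 1.2 = 309.6
Step 4: Final sum = 58.0 + 211.2 + 309.6 = 578.8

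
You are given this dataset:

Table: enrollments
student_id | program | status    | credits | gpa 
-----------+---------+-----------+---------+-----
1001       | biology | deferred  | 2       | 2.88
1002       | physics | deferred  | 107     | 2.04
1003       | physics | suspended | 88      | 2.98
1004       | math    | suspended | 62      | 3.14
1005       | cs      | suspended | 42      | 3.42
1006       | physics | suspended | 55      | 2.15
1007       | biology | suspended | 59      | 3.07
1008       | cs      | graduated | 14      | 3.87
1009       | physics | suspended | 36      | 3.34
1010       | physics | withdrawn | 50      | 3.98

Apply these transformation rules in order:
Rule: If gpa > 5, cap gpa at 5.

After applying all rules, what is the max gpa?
3.98

Step 1: Original maximum gpa = 3.98
Step 2: Check cap of 5 against maximum
Step 3: No records exceed the cap (max 3.98 <= cap 5), so no capping applies
Step 4: Maximum after transformation = 3.98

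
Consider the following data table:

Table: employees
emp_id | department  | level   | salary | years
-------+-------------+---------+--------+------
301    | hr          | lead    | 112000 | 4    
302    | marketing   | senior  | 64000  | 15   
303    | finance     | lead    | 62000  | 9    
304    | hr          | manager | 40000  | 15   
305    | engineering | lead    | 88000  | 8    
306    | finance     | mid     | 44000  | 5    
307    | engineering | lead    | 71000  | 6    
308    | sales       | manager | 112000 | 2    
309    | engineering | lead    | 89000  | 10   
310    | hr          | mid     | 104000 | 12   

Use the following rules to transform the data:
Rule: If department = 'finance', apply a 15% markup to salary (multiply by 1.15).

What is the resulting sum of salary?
801900.0

Step 1: Records with department = 'finance' have total salary = 106000
Step 2: Apply multiplier: 106000 × 1.15 = 121900.0
Step 3: Other records total: 680000
Step 4: Final sum = 121900.0 + 680000 = 801900.0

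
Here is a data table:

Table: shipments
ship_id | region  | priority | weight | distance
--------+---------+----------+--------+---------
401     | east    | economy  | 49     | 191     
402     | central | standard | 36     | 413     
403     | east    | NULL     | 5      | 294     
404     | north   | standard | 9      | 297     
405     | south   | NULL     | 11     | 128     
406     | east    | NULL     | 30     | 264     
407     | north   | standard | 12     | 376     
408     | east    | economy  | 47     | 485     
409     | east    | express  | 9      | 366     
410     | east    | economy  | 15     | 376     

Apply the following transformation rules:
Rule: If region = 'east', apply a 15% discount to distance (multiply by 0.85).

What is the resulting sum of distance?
2893.6

Step 1: Records with region = 'east' have total distance = 1976
Step 2: Apply multiplier: 1976 × 0.85 = 1679.6
Step 3: Other records total: 1214
Step 4: Final sum = 1679.6 + 1214 = 2893.6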